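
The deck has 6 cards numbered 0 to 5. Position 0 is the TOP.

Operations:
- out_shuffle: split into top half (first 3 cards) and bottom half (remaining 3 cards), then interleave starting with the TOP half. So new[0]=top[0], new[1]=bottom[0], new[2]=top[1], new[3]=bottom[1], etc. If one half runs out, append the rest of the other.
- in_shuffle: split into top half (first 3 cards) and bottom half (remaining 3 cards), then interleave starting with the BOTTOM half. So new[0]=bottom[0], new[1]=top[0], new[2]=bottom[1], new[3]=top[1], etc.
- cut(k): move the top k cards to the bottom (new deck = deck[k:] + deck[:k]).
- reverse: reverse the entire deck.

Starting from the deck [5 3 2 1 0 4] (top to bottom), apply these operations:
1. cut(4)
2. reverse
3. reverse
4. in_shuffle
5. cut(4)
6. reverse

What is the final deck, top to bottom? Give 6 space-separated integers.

Answer: 4 2 0 3 5 1

Derivation:
After op 1 (cut(4)): [0 4 5 3 2 1]
After op 2 (reverse): [1 2 3 5 4 0]
After op 3 (reverse): [0 4 5 3 2 1]
After op 4 (in_shuffle): [3 0 2 4 1 5]
After op 5 (cut(4)): [1 5 3 0 2 4]
After op 6 (reverse): [4 2 0 3 5 1]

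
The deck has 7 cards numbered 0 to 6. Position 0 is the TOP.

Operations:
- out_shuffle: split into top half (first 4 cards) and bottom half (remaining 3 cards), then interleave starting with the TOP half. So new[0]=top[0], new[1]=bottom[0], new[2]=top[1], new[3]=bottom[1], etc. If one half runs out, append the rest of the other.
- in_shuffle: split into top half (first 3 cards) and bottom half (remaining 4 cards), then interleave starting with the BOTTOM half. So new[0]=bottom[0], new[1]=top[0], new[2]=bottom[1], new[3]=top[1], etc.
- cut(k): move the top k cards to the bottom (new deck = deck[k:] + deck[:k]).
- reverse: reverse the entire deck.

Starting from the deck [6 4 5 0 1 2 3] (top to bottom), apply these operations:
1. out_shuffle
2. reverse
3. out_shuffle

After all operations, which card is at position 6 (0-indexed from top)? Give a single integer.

After op 1 (out_shuffle): [6 1 4 2 5 3 0]
After op 2 (reverse): [0 3 5 2 4 1 6]
After op 3 (out_shuffle): [0 4 3 1 5 6 2]
Position 6: card 2.

Answer: 2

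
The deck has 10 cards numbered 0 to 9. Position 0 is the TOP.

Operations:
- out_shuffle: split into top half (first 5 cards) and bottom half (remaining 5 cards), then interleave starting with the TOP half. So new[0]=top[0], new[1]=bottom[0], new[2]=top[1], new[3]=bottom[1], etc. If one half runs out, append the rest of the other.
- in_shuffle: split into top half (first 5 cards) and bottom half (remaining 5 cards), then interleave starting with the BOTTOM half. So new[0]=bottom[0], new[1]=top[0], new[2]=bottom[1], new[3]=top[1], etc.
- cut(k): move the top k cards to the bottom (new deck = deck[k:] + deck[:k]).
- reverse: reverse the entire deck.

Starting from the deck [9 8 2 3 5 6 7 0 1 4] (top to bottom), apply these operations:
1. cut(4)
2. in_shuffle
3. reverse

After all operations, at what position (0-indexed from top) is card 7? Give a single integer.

After op 1 (cut(4)): [5 6 7 0 1 4 9 8 2 3]
After op 2 (in_shuffle): [4 5 9 6 8 7 2 0 3 1]
After op 3 (reverse): [1 3 0 2 7 8 6 9 5 4]
Card 7 is at position 4.

Answer: 4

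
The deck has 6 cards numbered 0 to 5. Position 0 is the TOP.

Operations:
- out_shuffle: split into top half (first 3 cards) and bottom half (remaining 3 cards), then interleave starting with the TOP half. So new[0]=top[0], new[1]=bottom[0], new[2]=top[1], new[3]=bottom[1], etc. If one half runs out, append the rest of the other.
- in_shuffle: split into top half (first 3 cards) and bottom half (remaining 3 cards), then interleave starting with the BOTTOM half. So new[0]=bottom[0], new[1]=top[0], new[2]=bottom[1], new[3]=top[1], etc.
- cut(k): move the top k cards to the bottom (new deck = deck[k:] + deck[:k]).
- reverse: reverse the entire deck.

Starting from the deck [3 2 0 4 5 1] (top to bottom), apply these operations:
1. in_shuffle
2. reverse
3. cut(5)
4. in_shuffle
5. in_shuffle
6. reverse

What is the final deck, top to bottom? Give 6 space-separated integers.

After op 1 (in_shuffle): [4 3 5 2 1 0]
After op 2 (reverse): [0 1 2 5 3 4]
After op 3 (cut(5)): [4 0 1 2 5 3]
After op 4 (in_shuffle): [2 4 5 0 3 1]
After op 5 (in_shuffle): [0 2 3 4 1 5]
After op 6 (reverse): [5 1 4 3 2 0]

Answer: 5 1 4 3 2 0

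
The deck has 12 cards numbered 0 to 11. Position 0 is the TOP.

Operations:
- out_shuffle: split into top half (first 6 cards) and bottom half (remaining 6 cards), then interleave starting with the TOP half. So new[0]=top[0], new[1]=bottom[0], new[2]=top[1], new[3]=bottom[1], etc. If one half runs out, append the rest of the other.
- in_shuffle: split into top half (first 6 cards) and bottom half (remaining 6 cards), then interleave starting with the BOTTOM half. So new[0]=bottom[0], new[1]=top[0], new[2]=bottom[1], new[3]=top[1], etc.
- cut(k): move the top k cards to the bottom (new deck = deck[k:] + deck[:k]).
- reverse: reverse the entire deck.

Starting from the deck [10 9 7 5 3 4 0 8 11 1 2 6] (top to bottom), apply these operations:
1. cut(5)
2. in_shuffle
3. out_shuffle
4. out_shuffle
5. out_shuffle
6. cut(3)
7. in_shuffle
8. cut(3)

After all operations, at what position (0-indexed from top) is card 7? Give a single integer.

Answer: 0

Derivation:
After op 1 (cut(5)): [4 0 8 11 1 2 6 10 9 7 5 3]
After op 2 (in_shuffle): [6 4 10 0 9 8 7 11 5 1 3 2]
After op 3 (out_shuffle): [6 7 4 11 10 5 0 1 9 3 8 2]
After op 4 (out_shuffle): [6 0 7 1 4 9 11 3 10 8 5 2]
After op 5 (out_shuffle): [6 11 0 3 7 10 1 8 4 5 9 2]
After op 6 (cut(3)): [3 7 10 1 8 4 5 9 2 6 11 0]
After op 7 (in_shuffle): [5 3 9 7 2 10 6 1 11 8 0 4]
After op 8 (cut(3)): [7 2 10 6 1 11 8 0 4 5 3 9]
Card 7 is at position 0.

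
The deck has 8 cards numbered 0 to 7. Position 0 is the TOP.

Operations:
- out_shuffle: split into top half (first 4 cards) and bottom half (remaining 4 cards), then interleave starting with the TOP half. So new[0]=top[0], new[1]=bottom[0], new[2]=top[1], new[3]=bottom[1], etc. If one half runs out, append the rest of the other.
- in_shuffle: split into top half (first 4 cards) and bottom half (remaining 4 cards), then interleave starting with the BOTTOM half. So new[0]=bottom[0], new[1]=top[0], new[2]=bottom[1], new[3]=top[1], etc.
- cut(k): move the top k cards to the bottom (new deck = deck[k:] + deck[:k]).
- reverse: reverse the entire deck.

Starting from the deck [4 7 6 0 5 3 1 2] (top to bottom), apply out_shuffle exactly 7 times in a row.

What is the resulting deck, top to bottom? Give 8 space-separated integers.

Answer: 4 5 7 3 6 1 0 2

Derivation:
After op 1 (out_shuffle): [4 5 7 3 6 1 0 2]
After op 2 (out_shuffle): [4 6 5 1 7 0 3 2]
After op 3 (out_shuffle): [4 7 6 0 5 3 1 2]
After op 4 (out_shuffle): [4 5 7 3 6 1 0 2]
After op 5 (out_shuffle): [4 6 5 1 7 0 3 2]
After op 6 (out_shuffle): [4 7 6 0 5 3 1 2]
After op 7 (out_shuffle): [4 5 7 3 6 1 0 2]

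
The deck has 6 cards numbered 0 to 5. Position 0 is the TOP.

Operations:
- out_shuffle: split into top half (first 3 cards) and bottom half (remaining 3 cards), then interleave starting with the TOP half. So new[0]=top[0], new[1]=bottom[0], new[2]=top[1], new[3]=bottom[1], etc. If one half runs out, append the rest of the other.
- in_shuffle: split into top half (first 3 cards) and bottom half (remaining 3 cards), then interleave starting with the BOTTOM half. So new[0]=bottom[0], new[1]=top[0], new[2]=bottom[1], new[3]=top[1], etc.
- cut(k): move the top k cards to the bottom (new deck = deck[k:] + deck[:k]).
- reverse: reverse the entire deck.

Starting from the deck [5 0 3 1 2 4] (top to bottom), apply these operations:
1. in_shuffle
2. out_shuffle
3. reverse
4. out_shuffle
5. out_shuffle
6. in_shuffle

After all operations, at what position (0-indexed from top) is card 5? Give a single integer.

Answer: 5

Derivation:
After op 1 (in_shuffle): [1 5 2 0 4 3]
After op 2 (out_shuffle): [1 0 5 4 2 3]
After op 3 (reverse): [3 2 4 5 0 1]
After op 4 (out_shuffle): [3 5 2 0 4 1]
After op 5 (out_shuffle): [3 0 5 4 2 1]
After op 6 (in_shuffle): [4 3 2 0 1 5]
Card 5 is at position 5.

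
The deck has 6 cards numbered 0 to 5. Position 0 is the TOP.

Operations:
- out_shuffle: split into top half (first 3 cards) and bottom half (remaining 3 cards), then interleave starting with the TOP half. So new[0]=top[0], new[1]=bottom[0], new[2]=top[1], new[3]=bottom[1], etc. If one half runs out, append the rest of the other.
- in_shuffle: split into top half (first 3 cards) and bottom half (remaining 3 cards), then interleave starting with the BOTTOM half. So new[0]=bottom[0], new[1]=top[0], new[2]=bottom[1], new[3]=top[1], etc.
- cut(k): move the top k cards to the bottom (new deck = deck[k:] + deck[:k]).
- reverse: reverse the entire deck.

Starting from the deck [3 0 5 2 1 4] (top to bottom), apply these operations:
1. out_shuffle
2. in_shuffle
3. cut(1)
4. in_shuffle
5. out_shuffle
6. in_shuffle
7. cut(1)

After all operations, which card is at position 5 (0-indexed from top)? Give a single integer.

Answer: 1

Derivation:
After op 1 (out_shuffle): [3 2 0 1 5 4]
After op 2 (in_shuffle): [1 3 5 2 4 0]
After op 3 (cut(1)): [3 5 2 4 0 1]
After op 4 (in_shuffle): [4 3 0 5 1 2]
After op 5 (out_shuffle): [4 5 3 1 0 2]
After op 6 (in_shuffle): [1 4 0 5 2 3]
After op 7 (cut(1)): [4 0 5 2 3 1]
Position 5: card 1.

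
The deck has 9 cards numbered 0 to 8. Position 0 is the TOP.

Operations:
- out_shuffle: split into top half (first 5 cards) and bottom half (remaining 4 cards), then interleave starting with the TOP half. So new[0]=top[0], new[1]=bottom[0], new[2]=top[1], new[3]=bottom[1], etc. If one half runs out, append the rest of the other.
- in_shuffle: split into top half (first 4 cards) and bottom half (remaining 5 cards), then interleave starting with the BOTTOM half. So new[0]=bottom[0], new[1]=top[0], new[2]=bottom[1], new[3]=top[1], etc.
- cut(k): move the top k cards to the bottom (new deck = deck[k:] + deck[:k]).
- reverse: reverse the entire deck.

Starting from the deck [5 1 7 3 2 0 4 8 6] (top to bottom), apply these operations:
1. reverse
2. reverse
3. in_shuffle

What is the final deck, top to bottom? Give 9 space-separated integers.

Answer: 2 5 0 1 4 7 8 3 6

Derivation:
After op 1 (reverse): [6 8 4 0 2 3 7 1 5]
After op 2 (reverse): [5 1 7 3 2 0 4 8 6]
After op 3 (in_shuffle): [2 5 0 1 4 7 8 3 6]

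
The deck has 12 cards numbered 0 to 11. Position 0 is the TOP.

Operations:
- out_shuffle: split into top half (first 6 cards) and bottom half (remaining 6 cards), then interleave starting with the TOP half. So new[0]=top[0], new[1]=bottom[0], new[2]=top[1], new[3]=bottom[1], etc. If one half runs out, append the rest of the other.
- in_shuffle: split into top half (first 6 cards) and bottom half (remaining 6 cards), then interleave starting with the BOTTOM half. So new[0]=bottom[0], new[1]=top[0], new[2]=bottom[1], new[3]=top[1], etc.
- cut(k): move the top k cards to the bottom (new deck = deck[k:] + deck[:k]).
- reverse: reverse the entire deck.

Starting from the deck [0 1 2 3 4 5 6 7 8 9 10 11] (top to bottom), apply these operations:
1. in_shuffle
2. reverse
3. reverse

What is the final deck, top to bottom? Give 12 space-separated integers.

After op 1 (in_shuffle): [6 0 7 1 8 2 9 3 10 4 11 5]
After op 2 (reverse): [5 11 4 10 3 9 2 8 1 7 0 6]
After op 3 (reverse): [6 0 7 1 8 2 9 3 10 4 11 5]

Answer: 6 0 7 1 8 2 9 3 10 4 11 5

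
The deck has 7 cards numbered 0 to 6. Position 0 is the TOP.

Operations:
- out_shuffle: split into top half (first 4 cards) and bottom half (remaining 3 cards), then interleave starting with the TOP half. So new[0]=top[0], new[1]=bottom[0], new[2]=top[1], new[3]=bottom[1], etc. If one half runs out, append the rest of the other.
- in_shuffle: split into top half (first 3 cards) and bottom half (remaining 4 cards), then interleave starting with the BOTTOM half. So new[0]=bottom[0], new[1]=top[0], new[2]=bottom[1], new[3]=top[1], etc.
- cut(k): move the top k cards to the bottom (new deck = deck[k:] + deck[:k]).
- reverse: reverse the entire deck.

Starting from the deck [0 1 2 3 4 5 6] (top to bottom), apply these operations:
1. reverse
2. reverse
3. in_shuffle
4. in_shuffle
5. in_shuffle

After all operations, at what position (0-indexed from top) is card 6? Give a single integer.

Answer: 6

Derivation:
After op 1 (reverse): [6 5 4 3 2 1 0]
After op 2 (reverse): [0 1 2 3 4 5 6]
After op 3 (in_shuffle): [3 0 4 1 5 2 6]
After op 4 (in_shuffle): [1 3 5 0 2 4 6]
After op 5 (in_shuffle): [0 1 2 3 4 5 6]
Card 6 is at position 6.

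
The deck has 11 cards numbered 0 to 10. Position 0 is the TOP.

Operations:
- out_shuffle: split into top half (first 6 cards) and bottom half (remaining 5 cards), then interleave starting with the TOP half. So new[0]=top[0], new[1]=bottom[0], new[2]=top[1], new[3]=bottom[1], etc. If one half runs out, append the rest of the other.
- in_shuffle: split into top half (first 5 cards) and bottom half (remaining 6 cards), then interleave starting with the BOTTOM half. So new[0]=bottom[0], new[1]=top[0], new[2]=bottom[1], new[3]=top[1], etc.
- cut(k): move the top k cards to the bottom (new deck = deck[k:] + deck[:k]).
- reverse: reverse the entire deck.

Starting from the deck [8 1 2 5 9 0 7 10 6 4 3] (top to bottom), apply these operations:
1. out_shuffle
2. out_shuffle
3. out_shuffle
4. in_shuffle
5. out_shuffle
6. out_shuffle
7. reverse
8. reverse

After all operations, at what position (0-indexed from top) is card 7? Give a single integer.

After op 1 (out_shuffle): [8 7 1 10 2 6 5 4 9 3 0]
After op 2 (out_shuffle): [8 5 7 4 1 9 10 3 2 0 6]
After op 3 (out_shuffle): [8 10 5 3 7 2 4 0 1 6 9]
After op 4 (in_shuffle): [2 8 4 10 0 5 1 3 6 7 9]
After op 5 (out_shuffle): [2 1 8 3 4 6 10 7 0 9 5]
After op 6 (out_shuffle): [2 10 1 7 8 0 3 9 4 5 6]
After op 7 (reverse): [6 5 4 9 3 0 8 7 1 10 2]
After op 8 (reverse): [2 10 1 7 8 0 3 9 4 5 6]
Card 7 is at position 3.

Answer: 3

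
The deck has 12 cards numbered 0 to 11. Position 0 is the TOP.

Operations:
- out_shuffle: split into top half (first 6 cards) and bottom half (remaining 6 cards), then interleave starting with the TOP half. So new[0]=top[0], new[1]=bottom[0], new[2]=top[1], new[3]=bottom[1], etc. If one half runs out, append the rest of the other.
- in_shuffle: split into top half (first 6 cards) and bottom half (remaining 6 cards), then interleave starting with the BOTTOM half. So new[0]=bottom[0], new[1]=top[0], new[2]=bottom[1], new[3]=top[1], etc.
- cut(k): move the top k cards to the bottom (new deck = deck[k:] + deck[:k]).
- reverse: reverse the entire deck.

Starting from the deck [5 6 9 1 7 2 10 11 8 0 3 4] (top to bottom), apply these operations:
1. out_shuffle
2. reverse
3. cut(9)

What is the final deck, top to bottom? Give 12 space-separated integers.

Answer: 6 10 5 4 2 3 7 0 1 8 9 11

Derivation:
After op 1 (out_shuffle): [5 10 6 11 9 8 1 0 7 3 2 4]
After op 2 (reverse): [4 2 3 7 0 1 8 9 11 6 10 5]
After op 3 (cut(9)): [6 10 5 4 2 3 7 0 1 8 9 11]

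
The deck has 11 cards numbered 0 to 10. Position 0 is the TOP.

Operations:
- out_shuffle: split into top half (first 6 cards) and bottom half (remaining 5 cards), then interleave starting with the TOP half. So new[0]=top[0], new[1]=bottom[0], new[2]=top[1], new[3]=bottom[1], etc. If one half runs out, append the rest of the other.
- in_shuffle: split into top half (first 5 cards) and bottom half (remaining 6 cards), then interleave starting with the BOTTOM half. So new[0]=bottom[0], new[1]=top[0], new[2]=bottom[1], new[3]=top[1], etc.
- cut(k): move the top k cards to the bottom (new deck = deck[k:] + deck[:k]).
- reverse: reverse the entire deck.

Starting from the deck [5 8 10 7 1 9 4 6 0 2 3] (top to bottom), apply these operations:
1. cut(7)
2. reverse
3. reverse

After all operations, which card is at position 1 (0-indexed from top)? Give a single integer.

After op 1 (cut(7)): [6 0 2 3 5 8 10 7 1 9 4]
After op 2 (reverse): [4 9 1 7 10 8 5 3 2 0 6]
After op 3 (reverse): [6 0 2 3 5 8 10 7 1 9 4]
Position 1: card 0.

Answer: 0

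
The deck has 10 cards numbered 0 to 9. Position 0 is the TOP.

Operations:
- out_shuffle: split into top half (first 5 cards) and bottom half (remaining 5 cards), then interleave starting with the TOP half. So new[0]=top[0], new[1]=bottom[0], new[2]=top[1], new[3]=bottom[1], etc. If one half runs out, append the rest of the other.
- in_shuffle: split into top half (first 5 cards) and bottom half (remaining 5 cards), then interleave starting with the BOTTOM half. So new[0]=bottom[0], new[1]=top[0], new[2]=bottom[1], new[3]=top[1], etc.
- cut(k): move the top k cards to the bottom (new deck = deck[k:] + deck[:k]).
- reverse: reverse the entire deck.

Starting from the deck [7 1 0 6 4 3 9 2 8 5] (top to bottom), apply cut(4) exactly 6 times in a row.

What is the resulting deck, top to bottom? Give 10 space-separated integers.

After op 1 (cut(4)): [4 3 9 2 8 5 7 1 0 6]
After op 2 (cut(4)): [8 5 7 1 0 6 4 3 9 2]
After op 3 (cut(4)): [0 6 4 3 9 2 8 5 7 1]
After op 4 (cut(4)): [9 2 8 5 7 1 0 6 4 3]
After op 5 (cut(4)): [7 1 0 6 4 3 9 2 8 5]
After op 6 (cut(4)): [4 3 9 2 8 5 7 1 0 6]

Answer: 4 3 9 2 8 5 7 1 0 6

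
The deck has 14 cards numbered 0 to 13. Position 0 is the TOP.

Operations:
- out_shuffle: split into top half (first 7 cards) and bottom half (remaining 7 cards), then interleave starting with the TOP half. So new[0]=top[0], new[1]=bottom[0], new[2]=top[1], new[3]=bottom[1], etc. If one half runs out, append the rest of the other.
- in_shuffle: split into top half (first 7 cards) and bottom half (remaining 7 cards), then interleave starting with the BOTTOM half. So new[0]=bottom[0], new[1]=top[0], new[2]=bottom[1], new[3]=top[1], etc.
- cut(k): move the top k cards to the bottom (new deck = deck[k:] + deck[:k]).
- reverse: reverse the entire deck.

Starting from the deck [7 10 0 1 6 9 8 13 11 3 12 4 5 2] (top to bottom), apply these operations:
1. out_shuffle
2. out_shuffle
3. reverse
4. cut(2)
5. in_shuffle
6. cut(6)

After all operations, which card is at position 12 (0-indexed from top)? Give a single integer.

Answer: 13

Derivation:
After op 1 (out_shuffle): [7 13 10 11 0 3 1 12 6 4 9 5 8 2]
After op 2 (out_shuffle): [7 12 13 6 10 4 11 9 0 5 3 8 1 2]
After op 3 (reverse): [2 1 8 3 5 0 9 11 4 10 6 13 12 7]
After op 4 (cut(2)): [8 3 5 0 9 11 4 10 6 13 12 7 2 1]
After op 5 (in_shuffle): [10 8 6 3 13 5 12 0 7 9 2 11 1 4]
After op 6 (cut(6)): [12 0 7 9 2 11 1 4 10 8 6 3 13 5]
Position 12: card 13.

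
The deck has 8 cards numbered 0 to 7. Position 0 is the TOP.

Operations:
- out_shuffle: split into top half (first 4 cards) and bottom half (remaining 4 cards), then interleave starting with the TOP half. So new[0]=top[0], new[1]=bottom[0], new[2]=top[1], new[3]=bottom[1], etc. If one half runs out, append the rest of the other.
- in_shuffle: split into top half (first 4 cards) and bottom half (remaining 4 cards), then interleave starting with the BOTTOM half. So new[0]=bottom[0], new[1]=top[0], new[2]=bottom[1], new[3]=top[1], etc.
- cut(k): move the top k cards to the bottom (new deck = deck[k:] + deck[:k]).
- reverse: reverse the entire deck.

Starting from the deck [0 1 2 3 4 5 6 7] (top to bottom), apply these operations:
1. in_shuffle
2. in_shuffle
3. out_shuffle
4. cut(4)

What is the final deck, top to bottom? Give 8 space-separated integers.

After op 1 (in_shuffle): [4 0 5 1 6 2 7 3]
After op 2 (in_shuffle): [6 4 2 0 7 5 3 1]
After op 3 (out_shuffle): [6 7 4 5 2 3 0 1]
After op 4 (cut(4)): [2 3 0 1 6 7 4 5]

Answer: 2 3 0 1 6 7 4 5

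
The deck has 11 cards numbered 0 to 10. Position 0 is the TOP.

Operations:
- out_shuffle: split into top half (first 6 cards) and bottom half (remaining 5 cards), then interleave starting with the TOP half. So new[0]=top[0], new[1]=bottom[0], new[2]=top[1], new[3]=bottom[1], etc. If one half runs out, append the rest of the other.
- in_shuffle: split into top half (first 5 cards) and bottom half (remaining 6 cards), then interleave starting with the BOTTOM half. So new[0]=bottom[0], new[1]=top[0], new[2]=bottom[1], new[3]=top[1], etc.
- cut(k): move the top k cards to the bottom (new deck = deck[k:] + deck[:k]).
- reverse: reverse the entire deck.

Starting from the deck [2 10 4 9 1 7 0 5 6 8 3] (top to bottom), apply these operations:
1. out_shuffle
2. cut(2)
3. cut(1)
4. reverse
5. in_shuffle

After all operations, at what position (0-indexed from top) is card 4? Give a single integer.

Answer: 8

Derivation:
After op 1 (out_shuffle): [2 0 10 5 4 6 9 8 1 3 7]
After op 2 (cut(2)): [10 5 4 6 9 8 1 3 7 2 0]
After op 3 (cut(1)): [5 4 6 9 8 1 3 7 2 0 10]
After op 4 (reverse): [10 0 2 7 3 1 8 9 6 4 5]
After op 5 (in_shuffle): [1 10 8 0 9 2 6 7 4 3 5]
Card 4 is at position 8.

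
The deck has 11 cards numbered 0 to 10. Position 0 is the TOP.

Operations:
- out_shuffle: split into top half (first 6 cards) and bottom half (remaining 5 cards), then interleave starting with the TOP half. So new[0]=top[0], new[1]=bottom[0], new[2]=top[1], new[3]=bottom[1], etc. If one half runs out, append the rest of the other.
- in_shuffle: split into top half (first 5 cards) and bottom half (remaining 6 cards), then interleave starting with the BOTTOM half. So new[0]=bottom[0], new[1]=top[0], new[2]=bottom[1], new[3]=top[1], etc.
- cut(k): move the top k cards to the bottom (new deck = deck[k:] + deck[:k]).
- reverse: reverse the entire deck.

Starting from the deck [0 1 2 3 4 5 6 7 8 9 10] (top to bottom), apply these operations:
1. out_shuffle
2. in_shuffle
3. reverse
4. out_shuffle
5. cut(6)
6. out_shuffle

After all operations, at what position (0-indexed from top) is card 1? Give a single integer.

Answer: 8

Derivation:
After op 1 (out_shuffle): [0 6 1 7 2 8 3 9 4 10 5]
After op 2 (in_shuffle): [8 0 3 6 9 1 4 7 10 2 5]
After op 3 (reverse): [5 2 10 7 4 1 9 6 3 0 8]
After op 4 (out_shuffle): [5 9 2 6 10 3 7 0 4 8 1]
After op 5 (cut(6)): [7 0 4 8 1 5 9 2 6 10 3]
After op 6 (out_shuffle): [7 9 0 2 4 6 8 10 1 3 5]
Card 1 is at position 8.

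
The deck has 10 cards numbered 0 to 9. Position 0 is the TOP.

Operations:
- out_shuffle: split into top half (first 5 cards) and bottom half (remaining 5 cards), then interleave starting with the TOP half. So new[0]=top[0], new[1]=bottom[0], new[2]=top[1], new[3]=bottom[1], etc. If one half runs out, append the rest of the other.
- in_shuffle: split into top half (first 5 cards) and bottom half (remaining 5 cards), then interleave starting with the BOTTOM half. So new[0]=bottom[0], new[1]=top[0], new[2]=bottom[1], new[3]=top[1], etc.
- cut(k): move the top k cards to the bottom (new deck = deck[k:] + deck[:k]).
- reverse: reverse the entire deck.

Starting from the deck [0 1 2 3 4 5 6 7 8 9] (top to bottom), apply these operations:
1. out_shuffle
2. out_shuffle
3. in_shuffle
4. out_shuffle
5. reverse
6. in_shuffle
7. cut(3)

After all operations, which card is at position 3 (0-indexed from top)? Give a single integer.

Answer: 5

Derivation:
After op 1 (out_shuffle): [0 5 1 6 2 7 3 8 4 9]
After op 2 (out_shuffle): [0 7 5 3 1 8 6 4 2 9]
After op 3 (in_shuffle): [8 0 6 7 4 5 2 3 9 1]
After op 4 (out_shuffle): [8 5 0 2 6 3 7 9 4 1]
After op 5 (reverse): [1 4 9 7 3 6 2 0 5 8]
After op 6 (in_shuffle): [6 1 2 4 0 9 5 7 8 3]
After op 7 (cut(3)): [4 0 9 5 7 8 3 6 1 2]
Position 3: card 5.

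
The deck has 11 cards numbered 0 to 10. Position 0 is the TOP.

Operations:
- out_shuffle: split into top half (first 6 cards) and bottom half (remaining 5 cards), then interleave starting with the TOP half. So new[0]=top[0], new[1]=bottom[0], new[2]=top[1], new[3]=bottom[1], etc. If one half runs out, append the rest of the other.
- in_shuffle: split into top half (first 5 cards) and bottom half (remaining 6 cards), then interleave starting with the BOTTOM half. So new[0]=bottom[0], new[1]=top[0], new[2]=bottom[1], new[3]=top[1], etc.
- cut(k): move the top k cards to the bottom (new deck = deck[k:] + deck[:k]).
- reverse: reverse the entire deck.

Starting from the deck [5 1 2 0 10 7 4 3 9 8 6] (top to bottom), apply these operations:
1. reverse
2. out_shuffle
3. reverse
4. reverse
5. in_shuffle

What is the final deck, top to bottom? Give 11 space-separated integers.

After op 1 (reverse): [6 8 9 3 4 7 10 0 2 1 5]
After op 2 (out_shuffle): [6 10 8 0 9 2 3 1 4 5 7]
After op 3 (reverse): [7 5 4 1 3 2 9 0 8 10 6]
After op 4 (reverse): [6 10 8 0 9 2 3 1 4 5 7]
After op 5 (in_shuffle): [2 6 3 10 1 8 4 0 5 9 7]

Answer: 2 6 3 10 1 8 4 0 5 9 7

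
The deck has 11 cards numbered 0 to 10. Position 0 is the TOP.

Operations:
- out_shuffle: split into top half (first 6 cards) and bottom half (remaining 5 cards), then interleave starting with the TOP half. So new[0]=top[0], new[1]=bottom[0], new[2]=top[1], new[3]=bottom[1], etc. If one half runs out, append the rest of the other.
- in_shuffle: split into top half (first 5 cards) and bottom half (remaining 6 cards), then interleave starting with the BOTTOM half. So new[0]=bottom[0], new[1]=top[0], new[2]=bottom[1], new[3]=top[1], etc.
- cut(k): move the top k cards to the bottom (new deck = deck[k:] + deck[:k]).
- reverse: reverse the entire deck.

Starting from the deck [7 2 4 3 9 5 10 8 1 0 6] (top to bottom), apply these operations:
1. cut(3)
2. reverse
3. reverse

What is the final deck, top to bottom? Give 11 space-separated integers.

After op 1 (cut(3)): [3 9 5 10 8 1 0 6 7 2 4]
After op 2 (reverse): [4 2 7 6 0 1 8 10 5 9 3]
After op 3 (reverse): [3 9 5 10 8 1 0 6 7 2 4]

Answer: 3 9 5 10 8 1 0 6 7 2 4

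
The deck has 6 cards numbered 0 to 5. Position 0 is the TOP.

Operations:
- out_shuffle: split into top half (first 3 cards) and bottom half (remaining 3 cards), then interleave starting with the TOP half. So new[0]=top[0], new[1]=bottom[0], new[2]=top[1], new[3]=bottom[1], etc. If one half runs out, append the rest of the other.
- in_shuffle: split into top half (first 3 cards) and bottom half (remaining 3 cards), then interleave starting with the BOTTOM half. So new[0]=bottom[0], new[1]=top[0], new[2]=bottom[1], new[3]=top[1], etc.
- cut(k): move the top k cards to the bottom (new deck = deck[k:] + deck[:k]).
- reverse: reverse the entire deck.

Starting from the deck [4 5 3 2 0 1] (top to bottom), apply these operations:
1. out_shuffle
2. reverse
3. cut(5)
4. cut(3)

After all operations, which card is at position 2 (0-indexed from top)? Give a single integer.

After op 1 (out_shuffle): [4 2 5 0 3 1]
After op 2 (reverse): [1 3 0 5 2 4]
After op 3 (cut(5)): [4 1 3 0 5 2]
After op 4 (cut(3)): [0 5 2 4 1 3]
Position 2: card 2.

Answer: 2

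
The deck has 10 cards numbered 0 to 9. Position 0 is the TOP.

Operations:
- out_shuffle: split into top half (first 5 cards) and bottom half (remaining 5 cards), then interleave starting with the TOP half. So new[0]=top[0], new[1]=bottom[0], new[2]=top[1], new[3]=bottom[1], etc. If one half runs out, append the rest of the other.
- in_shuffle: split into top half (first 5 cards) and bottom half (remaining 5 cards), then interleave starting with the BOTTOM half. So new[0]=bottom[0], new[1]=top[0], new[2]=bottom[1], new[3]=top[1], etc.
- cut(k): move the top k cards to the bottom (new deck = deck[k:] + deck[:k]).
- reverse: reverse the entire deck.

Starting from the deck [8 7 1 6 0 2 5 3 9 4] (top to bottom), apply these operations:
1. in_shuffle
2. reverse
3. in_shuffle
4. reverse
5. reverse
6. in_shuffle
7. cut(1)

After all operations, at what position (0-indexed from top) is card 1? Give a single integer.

Answer: 7

Derivation:
After op 1 (in_shuffle): [2 8 5 7 3 1 9 6 4 0]
After op 2 (reverse): [0 4 6 9 1 3 7 5 8 2]
After op 3 (in_shuffle): [3 0 7 4 5 6 8 9 2 1]
After op 4 (reverse): [1 2 9 8 6 5 4 7 0 3]
After op 5 (reverse): [3 0 7 4 5 6 8 9 2 1]
After op 6 (in_shuffle): [6 3 8 0 9 7 2 4 1 5]
After op 7 (cut(1)): [3 8 0 9 7 2 4 1 5 6]
Card 1 is at position 7.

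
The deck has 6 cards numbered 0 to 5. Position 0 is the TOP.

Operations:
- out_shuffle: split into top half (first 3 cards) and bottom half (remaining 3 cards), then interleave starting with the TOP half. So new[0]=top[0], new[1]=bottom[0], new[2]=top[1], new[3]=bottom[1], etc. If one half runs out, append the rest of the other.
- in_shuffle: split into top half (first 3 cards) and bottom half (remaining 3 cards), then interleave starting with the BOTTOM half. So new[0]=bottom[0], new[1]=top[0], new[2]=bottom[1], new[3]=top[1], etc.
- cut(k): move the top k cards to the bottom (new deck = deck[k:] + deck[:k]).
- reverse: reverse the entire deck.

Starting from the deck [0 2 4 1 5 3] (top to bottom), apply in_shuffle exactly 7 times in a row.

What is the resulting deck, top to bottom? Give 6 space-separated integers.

After op 1 (in_shuffle): [1 0 5 2 3 4]
After op 2 (in_shuffle): [2 1 3 0 4 5]
After op 3 (in_shuffle): [0 2 4 1 5 3]
After op 4 (in_shuffle): [1 0 5 2 3 4]
After op 5 (in_shuffle): [2 1 3 0 4 5]
After op 6 (in_shuffle): [0 2 4 1 5 3]
After op 7 (in_shuffle): [1 0 5 2 3 4]

Answer: 1 0 5 2 3 4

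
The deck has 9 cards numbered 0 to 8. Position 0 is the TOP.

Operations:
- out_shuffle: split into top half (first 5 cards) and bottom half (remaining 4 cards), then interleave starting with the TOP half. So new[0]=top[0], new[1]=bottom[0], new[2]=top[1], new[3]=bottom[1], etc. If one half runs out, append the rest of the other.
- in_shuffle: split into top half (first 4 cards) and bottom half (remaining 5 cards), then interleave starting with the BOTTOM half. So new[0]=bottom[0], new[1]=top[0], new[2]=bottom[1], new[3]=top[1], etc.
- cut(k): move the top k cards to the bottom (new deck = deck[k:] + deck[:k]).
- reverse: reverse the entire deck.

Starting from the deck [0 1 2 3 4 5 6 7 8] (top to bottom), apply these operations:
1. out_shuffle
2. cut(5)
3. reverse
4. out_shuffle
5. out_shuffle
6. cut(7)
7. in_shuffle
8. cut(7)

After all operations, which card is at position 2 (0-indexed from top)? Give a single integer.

Answer: 4

Derivation:
After op 1 (out_shuffle): [0 5 1 6 2 7 3 8 4]
After op 2 (cut(5)): [7 3 8 4 0 5 1 6 2]
After op 3 (reverse): [2 6 1 5 0 4 8 3 7]
After op 4 (out_shuffle): [2 4 6 8 1 3 5 7 0]
After op 5 (out_shuffle): [2 3 4 5 6 7 8 0 1]
After op 6 (cut(7)): [0 1 2 3 4 5 6 7 8]
After op 7 (in_shuffle): [4 0 5 1 6 2 7 3 8]
After op 8 (cut(7)): [3 8 4 0 5 1 6 2 7]
Position 2: card 4.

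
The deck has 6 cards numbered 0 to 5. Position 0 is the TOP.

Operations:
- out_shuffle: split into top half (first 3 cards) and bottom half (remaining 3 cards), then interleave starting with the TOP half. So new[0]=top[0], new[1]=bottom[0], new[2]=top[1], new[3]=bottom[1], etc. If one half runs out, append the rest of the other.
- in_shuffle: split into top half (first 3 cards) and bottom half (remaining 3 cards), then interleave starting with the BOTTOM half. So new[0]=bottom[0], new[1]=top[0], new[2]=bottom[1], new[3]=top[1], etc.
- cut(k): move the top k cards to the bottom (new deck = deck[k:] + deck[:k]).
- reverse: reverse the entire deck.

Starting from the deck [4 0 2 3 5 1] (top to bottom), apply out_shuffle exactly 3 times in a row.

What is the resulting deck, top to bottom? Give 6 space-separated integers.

After op 1 (out_shuffle): [4 3 0 5 2 1]
After op 2 (out_shuffle): [4 5 3 2 0 1]
After op 3 (out_shuffle): [4 2 5 0 3 1]

Answer: 4 2 5 0 3 1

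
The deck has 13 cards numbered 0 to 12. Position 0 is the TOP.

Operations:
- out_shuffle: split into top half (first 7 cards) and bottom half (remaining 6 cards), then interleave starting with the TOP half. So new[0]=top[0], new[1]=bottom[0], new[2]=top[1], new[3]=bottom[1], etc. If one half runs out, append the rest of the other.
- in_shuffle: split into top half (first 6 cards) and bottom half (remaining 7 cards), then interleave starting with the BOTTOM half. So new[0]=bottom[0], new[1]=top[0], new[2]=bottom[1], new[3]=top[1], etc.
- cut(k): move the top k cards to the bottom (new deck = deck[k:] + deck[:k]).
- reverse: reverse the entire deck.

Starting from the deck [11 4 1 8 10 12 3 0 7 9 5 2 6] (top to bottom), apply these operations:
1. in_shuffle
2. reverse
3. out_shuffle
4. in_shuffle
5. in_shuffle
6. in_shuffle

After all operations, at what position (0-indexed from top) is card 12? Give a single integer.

Answer: 10

Derivation:
After op 1 (in_shuffle): [3 11 0 4 7 1 9 8 5 10 2 12 6]
After op 2 (reverse): [6 12 2 10 5 8 9 1 7 4 0 11 3]
After op 3 (out_shuffle): [6 1 12 7 2 4 10 0 5 11 8 3 9]
After op 4 (in_shuffle): [10 6 0 1 5 12 11 7 8 2 3 4 9]
After op 5 (in_shuffle): [11 10 7 6 8 0 2 1 3 5 4 12 9]
After op 6 (in_shuffle): [2 11 1 10 3 7 5 6 4 8 12 0 9]
Card 12 is at position 10.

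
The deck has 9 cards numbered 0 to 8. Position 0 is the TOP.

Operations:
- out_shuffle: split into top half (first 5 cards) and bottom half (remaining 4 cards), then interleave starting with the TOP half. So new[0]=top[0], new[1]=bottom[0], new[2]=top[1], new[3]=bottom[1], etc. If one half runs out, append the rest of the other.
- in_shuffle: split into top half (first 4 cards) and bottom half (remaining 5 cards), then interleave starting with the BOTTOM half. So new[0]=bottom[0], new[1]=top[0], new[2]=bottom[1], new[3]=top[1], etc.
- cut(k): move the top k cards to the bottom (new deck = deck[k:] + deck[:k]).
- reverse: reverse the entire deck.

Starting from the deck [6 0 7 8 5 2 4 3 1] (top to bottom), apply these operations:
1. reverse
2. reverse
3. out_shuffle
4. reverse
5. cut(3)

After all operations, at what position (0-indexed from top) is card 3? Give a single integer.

Answer: 0

Derivation:
After op 1 (reverse): [1 3 4 2 5 8 7 0 6]
After op 2 (reverse): [6 0 7 8 5 2 4 3 1]
After op 3 (out_shuffle): [6 2 0 4 7 3 8 1 5]
After op 4 (reverse): [5 1 8 3 7 4 0 2 6]
After op 5 (cut(3)): [3 7 4 0 2 6 5 1 8]
Card 3 is at position 0.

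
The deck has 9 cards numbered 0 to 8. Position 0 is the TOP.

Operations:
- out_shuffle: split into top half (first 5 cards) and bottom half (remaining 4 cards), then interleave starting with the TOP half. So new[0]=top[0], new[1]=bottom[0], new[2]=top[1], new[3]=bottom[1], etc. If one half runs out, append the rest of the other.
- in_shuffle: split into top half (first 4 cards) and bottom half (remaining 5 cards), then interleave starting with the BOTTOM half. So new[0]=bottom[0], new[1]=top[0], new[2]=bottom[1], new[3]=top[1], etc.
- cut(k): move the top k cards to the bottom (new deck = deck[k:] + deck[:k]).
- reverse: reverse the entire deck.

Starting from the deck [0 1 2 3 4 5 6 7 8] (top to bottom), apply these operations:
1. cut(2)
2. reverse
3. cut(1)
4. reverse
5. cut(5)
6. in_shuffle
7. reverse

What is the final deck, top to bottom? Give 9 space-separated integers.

Answer: 5 0 4 8 3 7 2 6 1

Derivation:
After op 1 (cut(2)): [2 3 4 5 6 7 8 0 1]
After op 2 (reverse): [1 0 8 7 6 5 4 3 2]
After op 3 (cut(1)): [0 8 7 6 5 4 3 2 1]
After op 4 (reverse): [1 2 3 4 5 6 7 8 0]
After op 5 (cut(5)): [6 7 8 0 1 2 3 4 5]
After op 6 (in_shuffle): [1 6 2 7 3 8 4 0 5]
After op 7 (reverse): [5 0 4 8 3 7 2 6 1]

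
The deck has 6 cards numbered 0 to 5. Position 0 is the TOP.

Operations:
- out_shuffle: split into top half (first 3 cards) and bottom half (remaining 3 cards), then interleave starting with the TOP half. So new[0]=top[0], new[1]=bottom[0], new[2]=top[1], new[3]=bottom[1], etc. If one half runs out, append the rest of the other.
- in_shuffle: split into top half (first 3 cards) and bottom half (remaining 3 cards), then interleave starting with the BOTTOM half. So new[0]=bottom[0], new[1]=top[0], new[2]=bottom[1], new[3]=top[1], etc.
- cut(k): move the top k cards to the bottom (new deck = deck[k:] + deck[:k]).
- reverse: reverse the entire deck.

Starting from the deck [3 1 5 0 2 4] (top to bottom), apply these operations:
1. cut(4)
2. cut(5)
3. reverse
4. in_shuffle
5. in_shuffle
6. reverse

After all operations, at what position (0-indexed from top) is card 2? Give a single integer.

After op 1 (cut(4)): [2 4 3 1 5 0]
After op 2 (cut(5)): [0 2 4 3 1 5]
After op 3 (reverse): [5 1 3 4 2 0]
After op 4 (in_shuffle): [4 5 2 1 0 3]
After op 5 (in_shuffle): [1 4 0 5 3 2]
After op 6 (reverse): [2 3 5 0 4 1]
Card 2 is at position 0.

Answer: 0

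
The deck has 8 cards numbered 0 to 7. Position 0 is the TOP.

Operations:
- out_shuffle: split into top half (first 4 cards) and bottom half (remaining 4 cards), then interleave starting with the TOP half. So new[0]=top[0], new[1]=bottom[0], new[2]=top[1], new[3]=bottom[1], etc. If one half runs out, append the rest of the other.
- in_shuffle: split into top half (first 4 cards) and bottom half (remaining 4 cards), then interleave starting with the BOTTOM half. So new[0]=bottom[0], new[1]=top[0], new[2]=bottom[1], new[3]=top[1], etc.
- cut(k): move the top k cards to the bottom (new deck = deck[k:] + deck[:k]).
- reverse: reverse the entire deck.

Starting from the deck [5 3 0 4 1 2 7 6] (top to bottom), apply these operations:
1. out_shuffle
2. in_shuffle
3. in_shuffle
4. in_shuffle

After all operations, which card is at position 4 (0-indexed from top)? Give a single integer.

Answer: 2

Derivation:
After op 1 (out_shuffle): [5 1 3 2 0 7 4 6]
After op 2 (in_shuffle): [0 5 7 1 4 3 6 2]
After op 3 (in_shuffle): [4 0 3 5 6 7 2 1]
After op 4 (in_shuffle): [6 4 7 0 2 3 1 5]
Position 4: card 2.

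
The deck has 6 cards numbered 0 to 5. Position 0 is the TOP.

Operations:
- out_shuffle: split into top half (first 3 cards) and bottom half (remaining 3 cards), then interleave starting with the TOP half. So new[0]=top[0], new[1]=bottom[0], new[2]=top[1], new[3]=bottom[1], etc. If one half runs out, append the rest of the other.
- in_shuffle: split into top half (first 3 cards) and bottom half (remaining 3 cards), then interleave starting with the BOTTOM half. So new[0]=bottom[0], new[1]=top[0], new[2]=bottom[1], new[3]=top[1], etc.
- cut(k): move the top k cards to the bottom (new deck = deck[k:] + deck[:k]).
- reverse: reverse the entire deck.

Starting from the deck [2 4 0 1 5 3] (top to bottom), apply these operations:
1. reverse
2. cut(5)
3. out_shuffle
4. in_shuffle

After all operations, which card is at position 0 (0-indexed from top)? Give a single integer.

Answer: 0

Derivation:
After op 1 (reverse): [3 5 1 0 4 2]
After op 2 (cut(5)): [2 3 5 1 0 4]
After op 3 (out_shuffle): [2 1 3 0 5 4]
After op 4 (in_shuffle): [0 2 5 1 4 3]
Position 0: card 0.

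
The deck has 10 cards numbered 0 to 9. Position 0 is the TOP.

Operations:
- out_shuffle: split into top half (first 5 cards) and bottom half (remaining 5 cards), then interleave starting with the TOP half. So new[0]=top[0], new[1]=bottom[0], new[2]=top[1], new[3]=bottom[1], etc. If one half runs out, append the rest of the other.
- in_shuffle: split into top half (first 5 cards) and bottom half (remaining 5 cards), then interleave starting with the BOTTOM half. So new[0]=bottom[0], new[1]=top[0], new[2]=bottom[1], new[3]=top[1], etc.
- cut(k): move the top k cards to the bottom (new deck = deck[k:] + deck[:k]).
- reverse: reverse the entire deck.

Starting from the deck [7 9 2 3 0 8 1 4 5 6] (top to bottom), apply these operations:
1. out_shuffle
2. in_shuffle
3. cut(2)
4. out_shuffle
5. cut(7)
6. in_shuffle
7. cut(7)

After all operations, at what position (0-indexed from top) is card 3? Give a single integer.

Answer: 0

Derivation:
After op 1 (out_shuffle): [7 8 9 1 2 4 3 5 0 6]
After op 2 (in_shuffle): [4 7 3 8 5 9 0 1 6 2]
After op 3 (cut(2)): [3 8 5 9 0 1 6 2 4 7]
After op 4 (out_shuffle): [3 1 8 6 5 2 9 4 0 7]
After op 5 (cut(7)): [4 0 7 3 1 8 6 5 2 9]
After op 6 (in_shuffle): [8 4 6 0 5 7 2 3 9 1]
After op 7 (cut(7)): [3 9 1 8 4 6 0 5 7 2]
Card 3 is at position 0.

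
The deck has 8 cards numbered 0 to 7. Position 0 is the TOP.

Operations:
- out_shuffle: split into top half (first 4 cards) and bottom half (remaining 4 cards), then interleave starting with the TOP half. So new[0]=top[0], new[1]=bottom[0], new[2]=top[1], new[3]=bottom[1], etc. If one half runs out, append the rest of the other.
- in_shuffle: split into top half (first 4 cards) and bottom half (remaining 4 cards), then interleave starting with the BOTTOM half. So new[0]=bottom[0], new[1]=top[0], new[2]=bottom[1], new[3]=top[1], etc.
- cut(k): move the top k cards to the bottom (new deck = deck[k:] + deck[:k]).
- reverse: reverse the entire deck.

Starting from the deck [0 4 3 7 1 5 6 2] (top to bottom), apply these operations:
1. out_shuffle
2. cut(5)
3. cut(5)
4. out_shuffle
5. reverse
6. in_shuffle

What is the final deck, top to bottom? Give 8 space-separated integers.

Answer: 2 1 5 6 7 0 4 3

Derivation:
After op 1 (out_shuffle): [0 1 4 5 3 6 7 2]
After op 2 (cut(5)): [6 7 2 0 1 4 5 3]
After op 3 (cut(5)): [4 5 3 6 7 2 0 1]
After op 4 (out_shuffle): [4 7 5 2 3 0 6 1]
After op 5 (reverse): [1 6 0 3 2 5 7 4]
After op 6 (in_shuffle): [2 1 5 6 7 0 4 3]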